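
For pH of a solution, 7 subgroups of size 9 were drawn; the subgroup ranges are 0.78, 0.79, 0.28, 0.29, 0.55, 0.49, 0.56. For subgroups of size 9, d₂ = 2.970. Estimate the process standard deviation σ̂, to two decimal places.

0.18

R̄ = (0.78 + 0.79 + 0.28 + 0.29 + 0.55 + 0.49 + 0.56) / 7 = 0.5343
σ̂ = R̄ / d₂ = 0.5343 / 2.970 = 0.1799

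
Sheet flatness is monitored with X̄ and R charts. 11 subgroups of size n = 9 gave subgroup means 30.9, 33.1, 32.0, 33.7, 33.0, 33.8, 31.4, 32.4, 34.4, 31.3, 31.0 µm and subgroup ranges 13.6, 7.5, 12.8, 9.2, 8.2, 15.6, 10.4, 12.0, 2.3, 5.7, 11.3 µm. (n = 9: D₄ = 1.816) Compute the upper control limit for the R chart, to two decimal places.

R̄ = (13.6 + 7.5 + 12.8 + 9.2 + 8.2 + 15.6 + 10.4 + 12.0 + 2.3 + 5.7 + 11.3) / 11 = 108.6000 / 11 = 9.8727
UCL_R = D₄·R̄ = 1.816 × 9.8727 = 17.9289

17.93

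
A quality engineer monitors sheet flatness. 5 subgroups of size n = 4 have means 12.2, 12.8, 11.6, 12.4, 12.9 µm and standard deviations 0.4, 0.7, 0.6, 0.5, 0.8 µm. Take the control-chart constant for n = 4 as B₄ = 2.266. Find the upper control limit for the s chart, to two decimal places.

s̄ = (0.4 + 0.7 + 0.6 + 0.5 + 0.8) / 5 = 0.6000
UCL_s = B₄·s̄ = 2.266 × 0.6000 = 1.3596

1.36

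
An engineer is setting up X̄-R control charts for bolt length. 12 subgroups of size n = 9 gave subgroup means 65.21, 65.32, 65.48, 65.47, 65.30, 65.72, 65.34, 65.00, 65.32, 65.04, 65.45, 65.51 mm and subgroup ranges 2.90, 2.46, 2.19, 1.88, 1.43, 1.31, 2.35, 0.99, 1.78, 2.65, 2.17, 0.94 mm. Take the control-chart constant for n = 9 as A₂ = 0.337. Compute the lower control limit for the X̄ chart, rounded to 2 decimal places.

X̄̄ = (65.21 + 65.32 + 65.48 + 65.47 + 65.30 + 65.72 + 65.34 + 65.00 + 65.32 + 65.04 + 65.45 + 65.51) / 12 = 784.1600 / 12 = 65.3467
R̄ = (2.90 + 2.46 + 2.19 + 1.88 + 1.43 + 1.31 + 2.35 + 0.99 + 1.78 + 2.65 + 2.17 + 0.94) / 12 = 23.0500 / 12 = 1.9208
LCL = X̄̄ − A₂·R̄ = 65.3467 − 0.337 × 1.9208 = 64.6993

64.70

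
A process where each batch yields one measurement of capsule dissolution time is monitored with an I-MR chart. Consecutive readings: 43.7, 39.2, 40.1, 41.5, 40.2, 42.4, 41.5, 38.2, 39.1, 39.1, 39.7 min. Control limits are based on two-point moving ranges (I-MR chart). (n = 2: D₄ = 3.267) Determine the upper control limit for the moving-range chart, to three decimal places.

Moving ranges: 4.5, 0.9, 1.4, 1.3, 2.2, 0.9, 3.3, 0.9, 0.0, 0.6; M̄R̄ = 16.0000 / 10 = 1.6000
UCL_MR = D₄·M̄R̄ = 3.267 × 1.6000 = 5.2272

5.227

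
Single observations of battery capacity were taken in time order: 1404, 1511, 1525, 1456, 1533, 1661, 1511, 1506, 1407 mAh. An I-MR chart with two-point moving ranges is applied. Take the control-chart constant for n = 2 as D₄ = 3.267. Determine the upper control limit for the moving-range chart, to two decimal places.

265.04

Moving ranges: 107, 14, 69, 77, 128, 150, 5, 99; M̄R̄ = 649.0000 / 8 = 81.1250
UCL_MR = D₄·M̄R̄ = 3.267 × 81.1250 = 265.0354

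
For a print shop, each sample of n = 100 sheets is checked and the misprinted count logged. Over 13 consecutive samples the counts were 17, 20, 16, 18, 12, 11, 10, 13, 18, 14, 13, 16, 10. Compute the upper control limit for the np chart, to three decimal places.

25.013

p̄ = Σdᵢ / (k·n) = 188 / (13 × 100) = 0.14462
UCL = np̄ + 3·√(np̄(1−p̄)) = 14.4615 + 3 × √(14.4615×0.85538) = 14.4615 + 3 × 3.5171 = 25.0129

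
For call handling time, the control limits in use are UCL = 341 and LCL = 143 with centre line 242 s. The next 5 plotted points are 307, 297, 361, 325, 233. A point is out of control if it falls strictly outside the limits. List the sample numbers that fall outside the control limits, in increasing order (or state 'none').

3

Compare each point to [143, 341]: sample 3 = 361 > UCL.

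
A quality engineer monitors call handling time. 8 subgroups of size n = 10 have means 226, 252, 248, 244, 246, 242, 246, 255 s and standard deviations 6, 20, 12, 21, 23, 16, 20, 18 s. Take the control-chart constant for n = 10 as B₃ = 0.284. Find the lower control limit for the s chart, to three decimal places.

s̄ = (6 + 20 + 12 + 21 + 23 + 16 + 20 + 18) / 8 = 17.0000
LCL_s = B₃·s̄ = 0.284 × 17.0000 = 4.8280

4.828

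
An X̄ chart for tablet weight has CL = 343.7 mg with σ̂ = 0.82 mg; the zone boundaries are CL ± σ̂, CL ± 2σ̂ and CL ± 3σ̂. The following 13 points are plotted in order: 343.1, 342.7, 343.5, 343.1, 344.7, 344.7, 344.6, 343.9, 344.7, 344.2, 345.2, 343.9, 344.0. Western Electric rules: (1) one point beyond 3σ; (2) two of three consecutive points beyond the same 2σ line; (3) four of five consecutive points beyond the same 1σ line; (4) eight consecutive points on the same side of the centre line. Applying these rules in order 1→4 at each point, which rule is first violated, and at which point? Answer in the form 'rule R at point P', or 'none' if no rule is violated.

Zone of each point (C = within 1σ̂, B = 1σ̂–2σ̂, A = 2σ̂–3σ̂, * = beyond 3σ̂; sign = side of CL): 1:-C, 2:-B, 3:-C, 4:-C, 5:+B, 6:+B, 7:+B, 8:+C, 9:+B, 10:+C, 11:+B, 12:+C, 13:+C
Rule 3 (four of five consecutive points beyond the same 1σ limit) is satisfied at point 9.

rule 3 at point 9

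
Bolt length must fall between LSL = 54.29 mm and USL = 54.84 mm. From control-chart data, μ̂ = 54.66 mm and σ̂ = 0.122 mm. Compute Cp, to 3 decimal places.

0.751

Cp = (USL − LSL) / (6σ̂) = (54.84 − 54.29) / (6 × 0.122) = 0.5500 / 0.7320 = 0.7514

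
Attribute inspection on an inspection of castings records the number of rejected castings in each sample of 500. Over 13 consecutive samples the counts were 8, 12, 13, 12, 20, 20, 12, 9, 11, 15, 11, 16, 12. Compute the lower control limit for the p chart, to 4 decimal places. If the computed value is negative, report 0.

p̄ = Σdᵢ / (k·n) = 171 / (13 × 500) = 0.02631
LCL = p̄ − 3·√(p̄(1−p̄)/n) = 0.02631 − 3 × 0.00716 = 0.00483

0.0048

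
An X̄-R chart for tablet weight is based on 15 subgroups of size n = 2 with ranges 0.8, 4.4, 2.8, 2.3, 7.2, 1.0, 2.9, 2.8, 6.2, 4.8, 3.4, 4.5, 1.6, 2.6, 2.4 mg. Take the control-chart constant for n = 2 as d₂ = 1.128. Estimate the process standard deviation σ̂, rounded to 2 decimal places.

2.94

R̄ = (0.8 + 4.4 + 2.8 + 2.3 + 7.2 + 1.0 + 2.9 + 2.8 + 6.2 + 4.8 + 3.4 + 4.5 + 1.6 + 2.6 + 2.4) / 15 = 3.3133
σ̂ = R̄ / d₂ = 3.3133 / 1.128 = 2.9374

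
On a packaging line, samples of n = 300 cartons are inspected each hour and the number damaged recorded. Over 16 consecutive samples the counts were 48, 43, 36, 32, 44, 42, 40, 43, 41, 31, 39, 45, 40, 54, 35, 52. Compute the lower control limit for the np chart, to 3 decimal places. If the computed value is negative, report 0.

23.611

p̄ = Σdᵢ / (k·n) = 665 / (16 × 300) = 0.13854
LCL = np̄ − 3·√(np̄(1−p̄)) = 41.5625 − 3 × 5.9837 = 23.6115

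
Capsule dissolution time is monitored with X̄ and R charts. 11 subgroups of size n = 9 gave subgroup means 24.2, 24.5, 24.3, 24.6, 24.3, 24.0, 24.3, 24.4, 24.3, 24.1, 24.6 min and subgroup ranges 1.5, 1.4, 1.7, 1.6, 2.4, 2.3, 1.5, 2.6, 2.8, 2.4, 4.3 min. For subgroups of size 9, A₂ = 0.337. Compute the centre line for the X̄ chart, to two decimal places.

X̄̄ = (24.2 + 24.5 + 24.3 + 24.6 + 24.3 + 24.0 + 24.3 + 24.4 + 24.3 + 24.1 + 24.6) / 11 = 267.6000 / 11 = 24.3273
CL = X̄̄ = 24.3273

24.33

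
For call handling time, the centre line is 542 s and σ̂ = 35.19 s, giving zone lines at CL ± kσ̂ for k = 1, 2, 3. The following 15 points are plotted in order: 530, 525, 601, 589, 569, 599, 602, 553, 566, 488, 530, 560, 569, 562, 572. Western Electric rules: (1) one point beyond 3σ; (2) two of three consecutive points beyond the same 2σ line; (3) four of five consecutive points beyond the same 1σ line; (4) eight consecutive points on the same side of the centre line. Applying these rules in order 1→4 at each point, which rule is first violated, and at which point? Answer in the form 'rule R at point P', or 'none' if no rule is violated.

rule 3 at point 7

Zone of each point (C = within 1σ̂, B = 1σ̂–2σ̂, A = 2σ̂–3σ̂, * = beyond 3σ̂; sign = side of CL): 1:-C, 2:-C, 3:+B, 4:+B, 5:+C, 6:+B, 7:+B, 8:+C, 9:+C, 10:-B, 11:-C, 12:+C, 13:+C, 14:+C, 15:+C
Rule 3 (four of five consecutive points beyond the same 1σ limit) is satisfied at point 7.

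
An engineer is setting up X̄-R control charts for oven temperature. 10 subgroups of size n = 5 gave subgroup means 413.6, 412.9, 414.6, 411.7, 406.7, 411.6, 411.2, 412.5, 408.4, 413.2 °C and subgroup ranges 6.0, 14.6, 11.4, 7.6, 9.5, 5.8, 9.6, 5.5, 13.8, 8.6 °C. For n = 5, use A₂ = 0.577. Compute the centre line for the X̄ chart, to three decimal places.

411.640

X̄̄ = (413.6 + 412.9 + 414.6 + 411.7 + 406.7 + 411.6 + 411.2 + 412.5 + 408.4 + 413.2) / 10 = 4116.4000 / 10 = 411.6400
CL = X̄̄ = 411.6400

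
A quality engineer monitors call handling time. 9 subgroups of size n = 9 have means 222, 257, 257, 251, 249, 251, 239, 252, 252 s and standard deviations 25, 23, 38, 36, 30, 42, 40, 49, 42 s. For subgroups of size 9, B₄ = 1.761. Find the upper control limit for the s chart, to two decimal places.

63.59

s̄ = (25 + 23 + 38 + 36 + 30 + 42 + 40 + 49 + 42) / 9 = 36.1111
UCL_s = B₄·s̄ = 1.761 × 36.1111 = 63.5917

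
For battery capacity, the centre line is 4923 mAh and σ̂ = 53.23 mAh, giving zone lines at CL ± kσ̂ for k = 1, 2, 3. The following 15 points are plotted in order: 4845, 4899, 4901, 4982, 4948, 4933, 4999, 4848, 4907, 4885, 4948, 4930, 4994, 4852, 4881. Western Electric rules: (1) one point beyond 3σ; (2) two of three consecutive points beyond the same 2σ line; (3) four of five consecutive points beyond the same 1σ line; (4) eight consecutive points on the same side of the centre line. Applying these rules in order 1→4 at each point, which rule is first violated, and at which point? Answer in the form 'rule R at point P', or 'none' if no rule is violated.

none

Zone of each point (C = within 1σ̂, B = 1σ̂–2σ̂, A = 2σ̂–3σ̂, * = beyond 3σ̂; sign = side of CL): 1:-B, 2:-C, 3:-C, 4:+B, 5:+C, 6:+C, 7:+B, 8:-B, 9:-C, 10:-C, 11:+C, 12:+C, 13:+B, 14:-B, 15:-C
No rule fires across all 15 points.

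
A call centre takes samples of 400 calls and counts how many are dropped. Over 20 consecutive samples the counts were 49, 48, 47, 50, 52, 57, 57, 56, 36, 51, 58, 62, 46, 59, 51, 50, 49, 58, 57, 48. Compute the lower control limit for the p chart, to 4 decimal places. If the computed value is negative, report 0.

p̄ = Σdᵢ / (k·n) = 1041 / (20 × 400) = 0.13012
LCL = p̄ − 3·√(p̄(1−p̄)/n) = 0.13012 − 3 × 0.01682 = 0.07966

0.0797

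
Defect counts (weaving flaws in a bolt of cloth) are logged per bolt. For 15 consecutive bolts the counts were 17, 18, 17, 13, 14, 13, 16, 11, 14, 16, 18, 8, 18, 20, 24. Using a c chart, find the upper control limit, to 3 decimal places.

27.725

c̄ = (17 + 18 + 17 + 13 + 14 + 13 + 16 + 11 + 14 + 16 + 18 + 8 + 18 + 20 + 24) / 15 = 237 / 15 = 15.8000
UCL = c̄ + 3√c̄ = 15.8000 + 3 × √15.8000 = 15.8000 + 3 × 3.9749 = 27.7248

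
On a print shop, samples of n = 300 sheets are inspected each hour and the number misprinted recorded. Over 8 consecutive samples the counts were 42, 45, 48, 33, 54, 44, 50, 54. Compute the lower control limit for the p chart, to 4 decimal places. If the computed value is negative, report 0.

p̄ = Σdᵢ / (k·n) = 370 / (8 × 300) = 0.15417
LCL = p̄ − 3·√(p̄(1−p̄)/n) = 0.15417 − 3 × 0.02085 = 0.09162

0.0916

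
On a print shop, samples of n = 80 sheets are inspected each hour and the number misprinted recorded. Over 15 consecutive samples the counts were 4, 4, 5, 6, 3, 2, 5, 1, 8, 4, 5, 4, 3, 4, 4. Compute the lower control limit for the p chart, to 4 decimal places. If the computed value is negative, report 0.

0.0000

p̄ = Σdᵢ / (k·n) = 62 / (15 × 80) = 0.05167
LCL = p̄ − 3·√(p̄(1−p̄)/n) = 0.05167 − 3 × 0.02475 = -0.02258 → 0 (negative, so LCL = 0)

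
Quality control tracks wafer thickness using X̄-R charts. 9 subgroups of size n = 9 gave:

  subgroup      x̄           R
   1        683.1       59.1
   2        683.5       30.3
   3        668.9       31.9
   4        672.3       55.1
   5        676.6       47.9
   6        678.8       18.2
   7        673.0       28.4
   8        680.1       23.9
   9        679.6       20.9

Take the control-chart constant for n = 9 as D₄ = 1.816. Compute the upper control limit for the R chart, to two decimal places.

R̄ = (59.1 + 30.3 + 31.9 + 55.1 + 47.9 + 18.2 + 28.4 + 23.9 + 20.9) / 9 = 315.7000 / 9 = 35.0778
UCL_R = D₄·R̄ = 1.816 × 35.0778 = 63.7012

63.70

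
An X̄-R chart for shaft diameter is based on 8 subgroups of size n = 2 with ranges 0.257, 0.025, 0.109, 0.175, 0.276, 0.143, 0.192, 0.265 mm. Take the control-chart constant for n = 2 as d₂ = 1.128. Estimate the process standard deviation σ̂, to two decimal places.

0.16

R̄ = (0.257 + 0.025 + 0.109 + 0.175 + 0.276 + 0.143 + 0.192 + 0.265) / 8 = 0.1802
σ̂ = R̄ / d₂ = 0.1802 / 1.128 = 0.1598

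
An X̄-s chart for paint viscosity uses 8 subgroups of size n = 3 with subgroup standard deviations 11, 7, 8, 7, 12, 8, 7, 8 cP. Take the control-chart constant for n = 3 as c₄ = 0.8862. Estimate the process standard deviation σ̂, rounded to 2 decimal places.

s̄ = (11 + 7 + 8 + 7 + 12 + 8 + 7 + 8) / 8 = 8.5000
σ̂ = s̄ / c₄ = 8.5000 / 0.8862 = 9.5915

9.59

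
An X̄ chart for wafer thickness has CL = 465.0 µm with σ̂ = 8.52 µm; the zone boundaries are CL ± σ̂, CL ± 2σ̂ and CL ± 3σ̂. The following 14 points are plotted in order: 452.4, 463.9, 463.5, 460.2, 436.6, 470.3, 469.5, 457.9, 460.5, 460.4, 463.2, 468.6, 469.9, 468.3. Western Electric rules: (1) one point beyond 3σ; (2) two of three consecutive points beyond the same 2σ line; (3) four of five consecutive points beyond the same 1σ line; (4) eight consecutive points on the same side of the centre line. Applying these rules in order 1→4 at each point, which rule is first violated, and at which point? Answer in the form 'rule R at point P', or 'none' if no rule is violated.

rule 1 at point 5

Zone of each point (C = within 1σ̂, B = 1σ̂–2σ̂, A = 2σ̂–3σ̂, * = beyond 3σ̂; sign = side of CL): 1:-B, 2:-C, 3:-C, 4:-C, 5:-*, 6:+C, 7:+C, 8:-C, 9:-C, 10:-C, 11:-C, 12:+C, 13:+C, 14:+C
Rule 1 (one point beyond the 3σ limits) is satisfied at point 5.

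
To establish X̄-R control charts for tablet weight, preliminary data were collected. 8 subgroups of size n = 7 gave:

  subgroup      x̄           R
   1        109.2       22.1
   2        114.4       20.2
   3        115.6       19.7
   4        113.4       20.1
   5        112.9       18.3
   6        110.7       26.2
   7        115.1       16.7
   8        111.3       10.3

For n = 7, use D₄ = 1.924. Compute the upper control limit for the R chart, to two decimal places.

36.94

R̄ = (22.1 + 20.2 + 19.7 + 20.1 + 18.3 + 26.2 + 16.7 + 10.3) / 8 = 153.6000 / 8 = 19.2000
UCL_R = D₄·R̄ = 1.924 × 19.2000 = 36.9408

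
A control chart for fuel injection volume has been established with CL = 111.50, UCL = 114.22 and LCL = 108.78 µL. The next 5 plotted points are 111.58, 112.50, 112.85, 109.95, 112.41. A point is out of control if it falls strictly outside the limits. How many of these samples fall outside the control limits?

All 5 points lie within [108.78, 114.22].

0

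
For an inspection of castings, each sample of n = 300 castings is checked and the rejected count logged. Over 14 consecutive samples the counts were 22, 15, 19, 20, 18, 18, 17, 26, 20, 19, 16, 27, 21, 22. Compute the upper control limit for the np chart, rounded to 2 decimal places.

p̄ = Σdᵢ / (k·n) = 280 / (14 × 300) = 0.06667
UCL = np̄ + 3·√(np̄(1−p̄)) = 20.0000 + 3 × √(20.0000×0.93333) = 20.0000 + 3 × 4.3205 = 32.9615

32.96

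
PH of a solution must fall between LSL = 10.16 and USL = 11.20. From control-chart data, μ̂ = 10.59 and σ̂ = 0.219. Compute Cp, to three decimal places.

Cp = (USL − LSL) / (6σ̂) = (11.20 − 10.16) / (6 × 0.219) = 1.0400 / 1.3140 = 0.7915

0.791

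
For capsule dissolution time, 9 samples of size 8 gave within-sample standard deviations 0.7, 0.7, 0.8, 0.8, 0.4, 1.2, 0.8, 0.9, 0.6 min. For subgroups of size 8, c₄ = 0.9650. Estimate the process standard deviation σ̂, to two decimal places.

s̄ = (0.7 + 0.7 + 0.8 + 0.8 + 0.4 + 1.2 + 0.8 + 0.9 + 0.6) / 9 = 0.7667
σ̂ = s̄ / c₄ = 0.7667 / 0.9650 = 0.7945

0.79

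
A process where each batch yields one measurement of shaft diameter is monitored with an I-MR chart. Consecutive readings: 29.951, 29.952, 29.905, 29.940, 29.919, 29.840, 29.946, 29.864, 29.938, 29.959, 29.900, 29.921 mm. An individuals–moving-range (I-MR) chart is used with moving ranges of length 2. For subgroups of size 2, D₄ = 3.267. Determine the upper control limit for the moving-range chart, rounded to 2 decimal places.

0.16

Moving ranges: 0.001, 0.047, 0.035, 0.021, 0.079, 0.106, 0.082, 0.074, 0.021, 0.059, 0.021; M̄R̄ = 0.5460 / 11 = 0.0496
UCL_MR = D₄·M̄R̄ = 3.267 × 0.0496 = 0.1622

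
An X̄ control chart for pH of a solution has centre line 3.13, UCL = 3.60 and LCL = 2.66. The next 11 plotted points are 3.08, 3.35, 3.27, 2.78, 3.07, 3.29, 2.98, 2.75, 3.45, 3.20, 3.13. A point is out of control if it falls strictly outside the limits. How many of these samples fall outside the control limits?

0

All 11 points lie within [2.66, 3.60].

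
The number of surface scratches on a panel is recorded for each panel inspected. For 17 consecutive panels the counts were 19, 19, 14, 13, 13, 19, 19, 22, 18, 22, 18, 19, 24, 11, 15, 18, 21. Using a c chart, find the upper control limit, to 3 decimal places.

30.569

c̄ = (19 + 19 + 14 + 13 + 13 + 19 + 19 + 22 + 18 + 22 + 18 + 19 + 24 + 11 + 15 + 18 + 21) / 17 = 304 / 17 = 17.8824
UCL = c̄ + 3√c̄ = 17.8824 + 3 × √17.8824 = 17.8824 + 3 × 4.2288 = 30.5686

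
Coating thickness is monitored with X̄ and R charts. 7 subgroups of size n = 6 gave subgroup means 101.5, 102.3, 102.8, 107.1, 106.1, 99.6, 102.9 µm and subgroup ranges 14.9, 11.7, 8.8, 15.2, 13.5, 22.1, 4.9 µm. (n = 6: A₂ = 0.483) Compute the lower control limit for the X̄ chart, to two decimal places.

96.90

X̄̄ = (101.5 + 102.3 + 102.8 + 107.1 + 106.1 + 99.6 + 102.9) / 7 = 722.3000 / 7 = 103.1857
R̄ = (14.9 + 11.7 + 8.8 + 15.2 + 13.5 + 22.1 + 4.9) / 7 = 91.1000 / 7 = 13.0143
LCL = X̄̄ − A₂·R̄ = 103.1857 − 0.483 × 13.0143 = 96.8998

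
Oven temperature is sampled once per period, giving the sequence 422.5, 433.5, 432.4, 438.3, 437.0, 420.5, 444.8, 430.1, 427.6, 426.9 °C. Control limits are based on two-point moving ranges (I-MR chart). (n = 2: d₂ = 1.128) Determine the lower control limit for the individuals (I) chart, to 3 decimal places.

X̄ = (422.5 + 433.5 + 432.4 + 438.3 + 437.0 + 420.5 + 444.8 + 430.1 + 427.6 + 426.9) / 10 = 431.3600
Moving ranges: 11.0, 1.1, 5.9, 1.3, 16.5, 24.3, 14.7, 2.5, 0.7; M̄R̄ = 78.0000 / 9 = 8.6667
LCL = X̄ − 3·M̄R̄/d₂ = 431.3600 − 3 × 8.6667 / 1.128 = 408.3104

408.310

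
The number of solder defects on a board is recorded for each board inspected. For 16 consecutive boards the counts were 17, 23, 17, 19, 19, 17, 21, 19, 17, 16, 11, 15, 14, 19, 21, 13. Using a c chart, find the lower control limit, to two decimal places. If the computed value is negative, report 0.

4.87

c̄ = (17 + 23 + 17 + 19 + 19 + 17 + 21 + 19 + 17 + 16 + 11 + 15 + 14 + 19 + 21 + 13) / 16 = 278 / 16 = 17.3750
LCL = c̄ − 3√c̄ = 17.3750 − 3 × 4.1683 = 4.8700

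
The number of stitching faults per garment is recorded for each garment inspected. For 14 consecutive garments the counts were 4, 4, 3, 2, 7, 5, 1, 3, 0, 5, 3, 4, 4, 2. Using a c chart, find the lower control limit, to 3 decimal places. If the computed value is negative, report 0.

c̄ = (4 + 4 + 3 + 2 + 7 + 5 + 1 + 3 + 0 + 5 + 3 + 4 + 4 + 2) / 14 = 47 / 14 = 3.3571
LCL = c̄ − 3√c̄ = 3.3571 − 3 × 1.8323 = -2.1396 → 0 (cannot be negative)

0.000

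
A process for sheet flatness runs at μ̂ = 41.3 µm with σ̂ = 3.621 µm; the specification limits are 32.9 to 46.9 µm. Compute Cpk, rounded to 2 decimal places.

0.52

Cpu = (USL − μ̂) / (3σ̂) = (46.9 − 41.3) / (3 × 3.621) = 0.5155; Cpl = (μ̂ − LSL) / (3σ̂) = (41.3 − 32.9) / (3 × 3.621) = 0.7733; Cpk = min(Cpu, Cpl) = 0.5155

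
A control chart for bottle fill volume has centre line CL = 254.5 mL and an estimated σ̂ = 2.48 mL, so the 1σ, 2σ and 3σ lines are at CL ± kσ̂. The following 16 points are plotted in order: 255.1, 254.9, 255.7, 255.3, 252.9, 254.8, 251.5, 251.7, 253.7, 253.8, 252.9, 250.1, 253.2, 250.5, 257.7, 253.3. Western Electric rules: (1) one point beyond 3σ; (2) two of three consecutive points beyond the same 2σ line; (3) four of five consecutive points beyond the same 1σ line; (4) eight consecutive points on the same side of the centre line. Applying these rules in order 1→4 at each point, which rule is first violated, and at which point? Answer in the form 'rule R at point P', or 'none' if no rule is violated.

Zone of each point (C = within 1σ̂, B = 1σ̂–2σ̂, A = 2σ̂–3σ̂, * = beyond 3σ̂; sign = side of CL): 1:+C, 2:+C, 3:+C, 4:+C, 5:-C, 6:+C, 7:-B, 8:-B, 9:-C, 10:-C, 11:-C, 12:-B, 13:-C, 14:-B, 15:+B, 16:-C
Rule 4 (eight consecutive points on the same side of the centre line) is satisfied at point 14.

rule 4 at point 14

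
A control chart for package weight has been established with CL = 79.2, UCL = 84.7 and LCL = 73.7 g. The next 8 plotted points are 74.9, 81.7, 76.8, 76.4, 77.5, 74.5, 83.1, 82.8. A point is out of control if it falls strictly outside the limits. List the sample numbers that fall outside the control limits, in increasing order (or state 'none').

All 8 points lie within [73.7, 84.7].

none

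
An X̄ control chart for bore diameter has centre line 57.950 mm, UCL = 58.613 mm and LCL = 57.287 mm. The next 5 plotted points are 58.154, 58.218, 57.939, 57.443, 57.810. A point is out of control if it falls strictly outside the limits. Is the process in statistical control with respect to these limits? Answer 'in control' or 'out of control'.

All 5 points lie within [57.287, 58.613].

in control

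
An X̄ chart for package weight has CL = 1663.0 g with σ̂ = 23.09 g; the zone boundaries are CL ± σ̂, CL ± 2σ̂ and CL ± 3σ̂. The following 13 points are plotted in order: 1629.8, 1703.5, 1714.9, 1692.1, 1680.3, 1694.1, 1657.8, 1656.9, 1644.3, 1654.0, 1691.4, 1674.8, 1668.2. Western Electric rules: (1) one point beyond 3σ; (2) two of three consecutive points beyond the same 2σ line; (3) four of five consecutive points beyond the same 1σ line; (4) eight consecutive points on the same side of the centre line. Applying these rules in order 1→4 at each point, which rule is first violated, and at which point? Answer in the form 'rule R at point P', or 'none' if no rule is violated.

Zone of each point (C = within 1σ̂, B = 1σ̂–2σ̂, A = 2σ̂–3σ̂, * = beyond 3σ̂; sign = side of CL): 1:-B, 2:+B, 3:+A, 4:+B, 5:+C, 6:+B, 7:-C, 8:-C, 9:-C, 10:-C, 11:+B, 12:+C, 13:+C
Rule 3 (four of five consecutive points beyond the same 1σ limit) is satisfied at point 6.

rule 3 at point 6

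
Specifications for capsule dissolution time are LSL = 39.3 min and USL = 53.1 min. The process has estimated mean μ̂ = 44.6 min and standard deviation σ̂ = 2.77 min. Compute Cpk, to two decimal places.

Cpu = (USL − μ̂) / (3σ̂) = (53.1 − 44.6) / (3 × 2.77) = 1.0229; Cpl = (μ̂ − LSL) / (3σ̂) = (44.6 − 39.3) / (3 × 2.77) = 0.6378; Cpk = min(Cpu, Cpl) = 0.6378

0.64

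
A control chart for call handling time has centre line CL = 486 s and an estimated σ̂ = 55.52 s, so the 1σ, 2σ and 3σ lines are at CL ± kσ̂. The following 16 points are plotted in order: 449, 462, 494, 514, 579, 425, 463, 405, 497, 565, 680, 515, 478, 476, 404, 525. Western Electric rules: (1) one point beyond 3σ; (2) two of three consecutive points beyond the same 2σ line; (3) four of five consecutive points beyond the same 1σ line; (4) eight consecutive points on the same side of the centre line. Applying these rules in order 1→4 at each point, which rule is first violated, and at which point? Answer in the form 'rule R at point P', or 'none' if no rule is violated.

Zone of each point (C = within 1σ̂, B = 1σ̂–2σ̂, A = 2σ̂–3σ̂, * = beyond 3σ̂; sign = side of CL): 1:-C, 2:-C, 3:+C, 4:+C, 5:+B, 6:-B, 7:-C, 8:-B, 9:+C, 10:+B, 11:+*, 12:+C, 13:-C, 14:-C, 15:-B, 16:+C
Rule 1 (one point beyond the 3σ limits) is satisfied at point 11.

rule 1 at point 11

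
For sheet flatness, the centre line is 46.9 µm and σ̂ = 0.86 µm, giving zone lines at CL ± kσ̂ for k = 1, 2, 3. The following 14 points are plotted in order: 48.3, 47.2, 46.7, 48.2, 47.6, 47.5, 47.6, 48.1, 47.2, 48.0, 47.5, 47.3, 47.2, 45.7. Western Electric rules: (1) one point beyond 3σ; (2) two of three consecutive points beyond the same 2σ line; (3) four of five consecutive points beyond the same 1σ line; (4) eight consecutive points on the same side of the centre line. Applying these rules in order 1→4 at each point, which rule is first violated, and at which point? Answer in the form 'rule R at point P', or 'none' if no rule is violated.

Zone of each point (C = within 1σ̂, B = 1σ̂–2σ̂, A = 2σ̂–3σ̂, * = beyond 3σ̂; sign = side of CL): 1:+B, 2:+C, 3:-C, 4:+B, 5:+C, 6:+C, 7:+C, 8:+B, 9:+C, 10:+B, 11:+C, 12:+C, 13:+C, 14:-B
Rule 4 (eight consecutive points on the same side of the centre line) is satisfied at point 11.

rule 4 at point 11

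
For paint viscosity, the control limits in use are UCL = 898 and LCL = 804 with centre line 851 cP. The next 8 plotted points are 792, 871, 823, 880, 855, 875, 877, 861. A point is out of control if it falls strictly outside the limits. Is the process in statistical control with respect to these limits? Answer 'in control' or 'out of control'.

Compare each point to [804, 898]: sample 1 = 792 < LCL.

out of control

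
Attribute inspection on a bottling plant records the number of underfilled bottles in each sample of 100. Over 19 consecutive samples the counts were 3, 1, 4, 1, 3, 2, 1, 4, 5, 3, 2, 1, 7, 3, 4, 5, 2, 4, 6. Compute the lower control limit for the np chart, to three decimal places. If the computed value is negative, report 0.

p̄ = Σdᵢ / (k·n) = 61 / (19 × 100) = 0.03211
LCL = np̄ − 3·√(np̄(1−p̄)) = 3.2105 − 3 × 1.7628 = -2.0779 → 0 (negative, so LCL = 0)

0.000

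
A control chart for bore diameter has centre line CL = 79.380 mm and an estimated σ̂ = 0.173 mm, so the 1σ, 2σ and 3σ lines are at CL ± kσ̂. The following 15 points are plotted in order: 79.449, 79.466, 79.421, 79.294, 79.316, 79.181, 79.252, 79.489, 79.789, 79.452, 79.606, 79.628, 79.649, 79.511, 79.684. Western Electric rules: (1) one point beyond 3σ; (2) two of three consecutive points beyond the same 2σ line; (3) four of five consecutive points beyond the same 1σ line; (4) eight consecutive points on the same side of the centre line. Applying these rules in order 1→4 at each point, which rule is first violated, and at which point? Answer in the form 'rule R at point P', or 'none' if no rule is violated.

rule 3 at point 13

Zone of each point (C = within 1σ̂, B = 1σ̂–2σ̂, A = 2σ̂–3σ̂, * = beyond 3σ̂; sign = side of CL): 1:+C, 2:+C, 3:+C, 4:-C, 5:-C, 6:-B, 7:-C, 8:+C, 9:+A, 10:+C, 11:+B, 12:+B, 13:+B, 14:+C, 15:+B
Rule 3 (four of five consecutive points beyond the same 1σ limit) is satisfied at point 13.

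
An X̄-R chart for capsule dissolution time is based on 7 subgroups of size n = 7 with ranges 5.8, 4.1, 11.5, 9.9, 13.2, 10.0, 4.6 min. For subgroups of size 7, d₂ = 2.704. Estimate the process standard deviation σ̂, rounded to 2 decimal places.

R̄ = (5.8 + 4.1 + 11.5 + 9.9 + 13.2 + 10.0 + 4.6) / 7 = 8.4429
σ̂ = R̄ / d₂ = 8.4429 / 2.704 = 3.1224

3.12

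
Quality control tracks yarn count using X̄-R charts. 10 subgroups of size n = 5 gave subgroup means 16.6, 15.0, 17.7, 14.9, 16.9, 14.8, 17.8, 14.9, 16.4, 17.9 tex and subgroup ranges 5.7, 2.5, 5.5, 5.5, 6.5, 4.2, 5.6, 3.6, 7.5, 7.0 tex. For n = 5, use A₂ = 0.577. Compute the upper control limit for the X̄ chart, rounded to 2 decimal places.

X̄̄ = (16.6 + 15.0 + 17.7 + 14.9 + 16.9 + 14.8 + 17.8 + 14.9 + 16.4 + 17.9) / 10 = 162.9000 / 10 = 16.2900
R̄ = (5.7 + 2.5 + 5.5 + 5.5 + 6.5 + 4.2 + 5.6 + 3.6 + 7.5 + 7.0) / 10 = 53.6000 / 10 = 5.3600
UCL = X̄̄ + A₂·R̄ = 16.2900 + 0.577 × 5.3600 = 19.3827

19.38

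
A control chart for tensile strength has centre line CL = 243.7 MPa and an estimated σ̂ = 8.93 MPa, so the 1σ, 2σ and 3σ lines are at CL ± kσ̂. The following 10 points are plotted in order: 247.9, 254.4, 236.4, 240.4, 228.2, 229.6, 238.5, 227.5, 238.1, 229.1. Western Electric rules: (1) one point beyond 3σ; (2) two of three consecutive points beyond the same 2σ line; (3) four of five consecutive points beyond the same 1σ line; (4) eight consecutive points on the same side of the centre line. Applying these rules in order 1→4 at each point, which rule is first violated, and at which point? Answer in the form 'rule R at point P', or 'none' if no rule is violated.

Zone of each point (C = within 1σ̂, B = 1σ̂–2σ̂, A = 2σ̂–3σ̂, * = beyond 3σ̂; sign = side of CL): 1:+C, 2:+B, 3:-C, 4:-C, 5:-B, 6:-B, 7:-C, 8:-B, 9:-C, 10:-B
Rule 4 (eight consecutive points on the same side of the centre line) is satisfied at point 10.

rule 4 at point 10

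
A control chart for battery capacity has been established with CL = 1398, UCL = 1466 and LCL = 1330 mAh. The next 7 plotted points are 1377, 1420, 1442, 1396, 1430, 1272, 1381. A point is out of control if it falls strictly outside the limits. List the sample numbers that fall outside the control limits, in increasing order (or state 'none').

Compare each point to [1330, 1466]: sample 6 = 1272 < LCL.

6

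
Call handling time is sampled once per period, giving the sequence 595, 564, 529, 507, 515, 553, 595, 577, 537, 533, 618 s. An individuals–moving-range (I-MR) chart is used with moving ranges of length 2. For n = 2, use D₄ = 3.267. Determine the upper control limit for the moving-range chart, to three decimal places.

Moving ranges: 31, 35, 22, 8, 38, 42, 18, 40, 4, 85; M̄R̄ = 323.0000 / 10 = 32.3000
UCL_MR = D₄·M̄R̄ = 3.267 × 32.3000 = 105.5241

105.524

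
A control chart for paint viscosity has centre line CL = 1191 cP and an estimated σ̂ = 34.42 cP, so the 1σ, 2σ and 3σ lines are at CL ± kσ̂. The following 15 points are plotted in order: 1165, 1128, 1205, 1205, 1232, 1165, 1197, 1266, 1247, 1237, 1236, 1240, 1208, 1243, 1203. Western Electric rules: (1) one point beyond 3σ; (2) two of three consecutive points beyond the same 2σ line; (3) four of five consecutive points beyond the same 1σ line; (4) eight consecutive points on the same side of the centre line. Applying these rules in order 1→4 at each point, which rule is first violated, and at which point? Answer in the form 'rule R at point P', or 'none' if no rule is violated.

rule 3 at point 11

Zone of each point (C = within 1σ̂, B = 1σ̂–2σ̂, A = 2σ̂–3σ̂, * = beyond 3σ̂; sign = side of CL): 1:-C, 2:-B, 3:+C, 4:+C, 5:+B, 6:-C, 7:+C, 8:+A, 9:+B, 10:+B, 11:+B, 12:+B, 13:+C, 14:+B, 15:+C
Rule 3 (four of five consecutive points beyond the same 1σ limit) is satisfied at point 11.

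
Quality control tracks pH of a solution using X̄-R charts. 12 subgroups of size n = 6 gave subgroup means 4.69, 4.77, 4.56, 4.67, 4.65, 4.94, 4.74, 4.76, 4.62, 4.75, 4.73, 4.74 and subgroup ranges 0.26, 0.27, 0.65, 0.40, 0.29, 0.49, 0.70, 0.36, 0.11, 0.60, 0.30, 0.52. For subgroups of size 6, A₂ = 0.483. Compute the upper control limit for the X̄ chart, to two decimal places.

4.92

X̄̄ = (4.69 + 4.77 + 4.56 + 4.67 + 4.65 + 4.94 + 4.74 + 4.76 + 4.62 + 4.75 + 4.73 + 4.74) / 12 = 56.6200 / 12 = 4.7183
R̄ = (0.26 + 0.27 + 0.65 + 0.40 + 0.29 + 0.49 + 0.70 + 0.36 + 0.11 + 0.60 + 0.30 + 0.52) / 12 = 4.9500 / 12 = 0.4125
UCL = X̄̄ + A₂·R̄ = 4.7183 + 0.483 × 0.4125 = 4.9176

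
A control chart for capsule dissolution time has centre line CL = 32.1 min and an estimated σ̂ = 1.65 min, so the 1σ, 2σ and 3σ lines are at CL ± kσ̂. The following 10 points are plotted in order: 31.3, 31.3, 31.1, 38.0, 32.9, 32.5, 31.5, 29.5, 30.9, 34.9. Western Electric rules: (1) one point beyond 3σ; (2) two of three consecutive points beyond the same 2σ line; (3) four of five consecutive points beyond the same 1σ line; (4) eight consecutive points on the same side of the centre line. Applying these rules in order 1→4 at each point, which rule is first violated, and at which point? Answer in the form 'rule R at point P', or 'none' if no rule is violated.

Zone of each point (C = within 1σ̂, B = 1σ̂–2σ̂, A = 2σ̂–3σ̂, * = beyond 3σ̂; sign = side of CL): 1:-C, 2:-C, 3:-C, 4:+*, 5:+C, 6:+C, 7:-C, 8:-B, 9:-C, 10:+B
Rule 1 (one point beyond the 3σ limits) is satisfied at point 4.

rule 1 at point 4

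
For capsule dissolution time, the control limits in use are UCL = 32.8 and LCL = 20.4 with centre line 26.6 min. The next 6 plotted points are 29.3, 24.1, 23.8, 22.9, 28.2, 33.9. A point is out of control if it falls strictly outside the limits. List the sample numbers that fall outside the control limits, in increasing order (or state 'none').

Compare each point to [20.4, 32.8]: sample 6 = 33.9 > UCL.

6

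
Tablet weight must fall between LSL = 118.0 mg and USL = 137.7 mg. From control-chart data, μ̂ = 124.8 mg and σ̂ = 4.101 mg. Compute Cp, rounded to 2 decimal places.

Cp = (USL − LSL) / (6σ̂) = (137.7 − 118.0) / (6 × 4.101) = 19.7000 / 24.6060 = 0.8006

0.80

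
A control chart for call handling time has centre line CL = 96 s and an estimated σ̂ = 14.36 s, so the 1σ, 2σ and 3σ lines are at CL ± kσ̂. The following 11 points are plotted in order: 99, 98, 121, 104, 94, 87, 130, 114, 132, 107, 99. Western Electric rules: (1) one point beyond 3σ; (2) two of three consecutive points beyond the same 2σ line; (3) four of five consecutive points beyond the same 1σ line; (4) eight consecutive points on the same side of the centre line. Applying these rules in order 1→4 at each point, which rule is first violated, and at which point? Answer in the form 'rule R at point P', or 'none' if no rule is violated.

rule 2 at point 9

Zone of each point (C = within 1σ̂, B = 1σ̂–2σ̂, A = 2σ̂–3σ̂, * = beyond 3σ̂; sign = side of CL): 1:+C, 2:+C, 3:+B, 4:+C, 5:-C, 6:-C, 7:+A, 8:+B, 9:+A, 10:+C, 11:+C
Rule 2 (two of three consecutive points beyond the same 2σ limit) is satisfied at point 9.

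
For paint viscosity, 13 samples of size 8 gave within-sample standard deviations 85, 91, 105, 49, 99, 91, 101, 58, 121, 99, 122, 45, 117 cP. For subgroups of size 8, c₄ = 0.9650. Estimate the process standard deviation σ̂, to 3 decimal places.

94.301

s̄ = (85 + 91 + 105 + 49 + 99 + 91 + 101 + 58 + 121 + 99 + 122 + 45 + 117) / 13 = 91.0000
σ̂ = s̄ / c₄ = 91.0000 / 0.9650 = 94.3005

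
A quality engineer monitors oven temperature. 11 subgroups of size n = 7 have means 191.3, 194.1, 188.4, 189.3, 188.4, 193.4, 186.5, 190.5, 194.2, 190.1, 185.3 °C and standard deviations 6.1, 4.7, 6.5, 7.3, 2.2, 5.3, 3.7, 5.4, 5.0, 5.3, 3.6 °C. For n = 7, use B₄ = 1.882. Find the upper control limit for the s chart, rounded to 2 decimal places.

9.43

s̄ = (6.1 + 4.7 + 6.5 + 7.3 + 2.2 + 5.3 + 3.7 + 5.4 + 5.0 + 5.3 + 3.6) / 11 = 5.0091
UCL_s = B₄·s̄ = 1.882 × 5.0091 = 9.4271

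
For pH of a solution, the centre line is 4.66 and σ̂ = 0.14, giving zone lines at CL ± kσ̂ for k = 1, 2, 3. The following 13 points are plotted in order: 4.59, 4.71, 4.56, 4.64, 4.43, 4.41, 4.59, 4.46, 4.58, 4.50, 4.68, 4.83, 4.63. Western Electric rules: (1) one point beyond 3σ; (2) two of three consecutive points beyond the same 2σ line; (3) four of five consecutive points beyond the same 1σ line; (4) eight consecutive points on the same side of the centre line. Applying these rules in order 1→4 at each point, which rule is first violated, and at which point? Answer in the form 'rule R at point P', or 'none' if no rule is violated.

Zone of each point (C = within 1σ̂, B = 1σ̂–2σ̂, A = 2σ̂–3σ̂, * = beyond 3σ̂; sign = side of CL): 1:-C, 2:+C, 3:-C, 4:-C, 5:-B, 6:-B, 7:-C, 8:-B, 9:-C, 10:-B, 11:+C, 12:+B, 13:-C
Rule 4 (eight consecutive points on the same side of the centre line) is satisfied at point 10.

rule 4 at point 10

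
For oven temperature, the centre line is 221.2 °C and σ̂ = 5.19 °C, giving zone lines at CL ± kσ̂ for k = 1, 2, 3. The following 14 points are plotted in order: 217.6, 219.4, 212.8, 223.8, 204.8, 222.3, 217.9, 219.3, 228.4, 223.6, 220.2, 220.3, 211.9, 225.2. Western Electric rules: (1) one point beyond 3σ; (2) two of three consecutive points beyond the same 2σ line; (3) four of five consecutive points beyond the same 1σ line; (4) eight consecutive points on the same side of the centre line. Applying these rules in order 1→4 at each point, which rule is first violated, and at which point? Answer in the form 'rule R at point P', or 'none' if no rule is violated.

rule 1 at point 5

Zone of each point (C = within 1σ̂, B = 1σ̂–2σ̂, A = 2σ̂–3σ̂, * = beyond 3σ̂; sign = side of CL): 1:-C, 2:-C, 3:-B, 4:+C, 5:-*, 6:+C, 7:-C, 8:-C, 9:+B, 10:+C, 11:-C, 12:-C, 13:-B, 14:+C
Rule 1 (one point beyond the 3σ limits) is satisfied at point 5.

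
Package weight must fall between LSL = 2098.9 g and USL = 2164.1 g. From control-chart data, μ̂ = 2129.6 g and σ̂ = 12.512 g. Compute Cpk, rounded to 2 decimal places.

0.82

Cpu = (USL − μ̂) / (3σ̂) = (2164.1 − 2129.6) / (3 × 12.512) = 0.9191; Cpl = (μ̂ − LSL) / (3σ̂) = (2129.6 − 2098.9) / (3 × 12.512) = 0.8179; Cpk = min(Cpu, Cpl) = 0.8179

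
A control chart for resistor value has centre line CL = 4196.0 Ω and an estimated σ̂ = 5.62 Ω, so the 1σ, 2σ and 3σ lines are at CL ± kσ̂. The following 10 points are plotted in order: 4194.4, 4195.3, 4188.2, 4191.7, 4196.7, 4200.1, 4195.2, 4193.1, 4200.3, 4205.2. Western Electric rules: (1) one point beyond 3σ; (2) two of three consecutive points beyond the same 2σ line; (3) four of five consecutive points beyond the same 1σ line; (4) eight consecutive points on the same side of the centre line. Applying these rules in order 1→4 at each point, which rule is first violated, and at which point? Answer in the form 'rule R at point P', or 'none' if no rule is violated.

none

Zone of each point (C = within 1σ̂, B = 1σ̂–2σ̂, A = 2σ̂–3σ̂, * = beyond 3σ̂; sign = side of CL): 1:-C, 2:-C, 3:-B, 4:-C, 5:+C, 6:+C, 7:-C, 8:-C, 9:+C, 10:+B
No rule fires across all 10 points.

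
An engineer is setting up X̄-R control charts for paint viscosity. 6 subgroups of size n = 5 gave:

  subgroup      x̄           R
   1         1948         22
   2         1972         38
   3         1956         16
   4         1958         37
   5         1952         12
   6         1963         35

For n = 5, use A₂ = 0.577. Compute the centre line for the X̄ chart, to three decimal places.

1958.167

X̄̄ = (1948 + 1972 + 1956 + 1958 + 1952 + 1963) / 6 = 11749.0000 / 6 = 1958.1667
CL = X̄̄ = 1958.1667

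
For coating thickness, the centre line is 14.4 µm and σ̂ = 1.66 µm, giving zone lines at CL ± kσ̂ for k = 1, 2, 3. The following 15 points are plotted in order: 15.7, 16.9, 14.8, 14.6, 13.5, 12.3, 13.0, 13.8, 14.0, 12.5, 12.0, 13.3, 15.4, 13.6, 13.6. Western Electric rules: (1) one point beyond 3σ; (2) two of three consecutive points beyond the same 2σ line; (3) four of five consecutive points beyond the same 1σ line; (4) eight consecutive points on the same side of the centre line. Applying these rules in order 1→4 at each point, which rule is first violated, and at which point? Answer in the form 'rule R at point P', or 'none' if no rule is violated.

Zone of each point (C = within 1σ̂, B = 1σ̂–2σ̂, A = 2σ̂–3σ̂, * = beyond 3σ̂; sign = side of CL): 1:+C, 2:+B, 3:+C, 4:+C, 5:-C, 6:-B, 7:-C, 8:-C, 9:-C, 10:-B, 11:-B, 12:-C, 13:+C, 14:-C, 15:-C
Rule 4 (eight consecutive points on the same side of the centre line) is satisfied at point 12.

rule 4 at point 12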